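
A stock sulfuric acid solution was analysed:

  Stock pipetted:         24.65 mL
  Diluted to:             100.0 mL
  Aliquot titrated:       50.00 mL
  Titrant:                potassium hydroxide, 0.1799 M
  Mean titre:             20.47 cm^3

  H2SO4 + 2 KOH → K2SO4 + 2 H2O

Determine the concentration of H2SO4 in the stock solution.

n(KOH) = 0.02047 × 0.1799 = 3.683 × 10^-3 mol
From the 1:2 ratio, n(H2SO4) in the aliquot = 1/2 × 3.683 × 10^-3 = 1.841 × 10^-3 mol
[H2SO4]_dilute = 1.841 × 10^-3 / 0.05000 = 0.03683 mol/L
Dilution factor = 100.0 / 24.65 = 4.057
[H2SO4]_stock = 0.03683 × 4.057 = 0.1494 mol/L

0.1494 M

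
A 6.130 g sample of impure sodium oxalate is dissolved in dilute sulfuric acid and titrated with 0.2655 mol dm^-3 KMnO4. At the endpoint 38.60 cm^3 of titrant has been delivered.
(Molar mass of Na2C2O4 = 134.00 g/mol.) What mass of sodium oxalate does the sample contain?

2 MnO4^- + 5 C2O4^2- + 16 H^+ → 2 Mn^2+ + 10 CO2 + 8 H2O
n(KMnO4) = 0.03860 L × 0.2655 mol/L = 0.01025 mol
From the 5:2 ratio, n(Na2C2O4) = 5/2 × 0.01025 = 0.02562 mol
mass of Na2C2O4 = 0.02562 × 134.00 g/mol = 3.433 g

3.433 g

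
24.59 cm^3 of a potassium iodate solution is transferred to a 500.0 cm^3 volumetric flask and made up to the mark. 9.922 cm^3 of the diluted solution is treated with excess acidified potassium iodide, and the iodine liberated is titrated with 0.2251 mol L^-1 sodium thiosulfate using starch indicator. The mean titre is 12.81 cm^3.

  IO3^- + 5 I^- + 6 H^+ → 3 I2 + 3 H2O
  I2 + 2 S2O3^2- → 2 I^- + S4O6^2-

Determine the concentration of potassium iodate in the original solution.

0.9849 mol/L

n(S2O3^2-) = 0.01281 × 0.2251 = 2.884 × 10^-3 mol
n(I2) = n(S2O3^2-)/2 = 1.442 × 10^-3 mol
From the 1:3 ratio, n(IO3^-) in the aliquot = 1/3 × 1.442 × 10^-3 = 4.806 × 10^-4 mol
[IO3^-]_dilute = 4.806 × 10^-4 / 0.009922 = 0.04844 mol/L
[IO3^-]_original = 0.04844 × 500.0/24.59 = 0.9849 mol/L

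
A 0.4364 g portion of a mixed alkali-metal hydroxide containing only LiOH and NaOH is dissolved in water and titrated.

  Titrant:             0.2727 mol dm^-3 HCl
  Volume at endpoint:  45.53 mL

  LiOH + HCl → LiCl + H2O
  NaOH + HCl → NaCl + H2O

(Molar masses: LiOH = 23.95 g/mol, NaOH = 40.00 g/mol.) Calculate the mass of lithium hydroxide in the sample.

0.08989 g

n(HCl) = 0.04553 × 0.2727 = 0.01242 mol
Let x = n(LiOH), y = n(NaOH).
Titrant: 1x + 1y = 0.01242;  mass: 23.95x + 40.00y = 0.4364
Solving, x = 3.753 × 10^-3 mol, y = 8.663 × 10^-3 mol
mass of LiOH = 3.753 × 10^-3 × 23.95 = 0.08989 g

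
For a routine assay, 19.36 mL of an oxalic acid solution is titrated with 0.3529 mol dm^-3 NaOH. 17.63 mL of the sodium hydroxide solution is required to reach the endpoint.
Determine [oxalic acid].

0.1607 mol/L

H2C2O4 + 2 NaOH → Na2C2O4 + 2 H2O
n(NaOH) = 0.01763 L × 0.3529 mol/L = 6.222 × 10^-3 mol
From the 1:2 mole ratio, n(H2C2O4) = 1/2 × 6.222 × 10^-3 = 3.111 × 10^-3 mol
[H2C2O4] = 3.111 × 10^-3 mol / 0.01936 L = 0.1607 mol/L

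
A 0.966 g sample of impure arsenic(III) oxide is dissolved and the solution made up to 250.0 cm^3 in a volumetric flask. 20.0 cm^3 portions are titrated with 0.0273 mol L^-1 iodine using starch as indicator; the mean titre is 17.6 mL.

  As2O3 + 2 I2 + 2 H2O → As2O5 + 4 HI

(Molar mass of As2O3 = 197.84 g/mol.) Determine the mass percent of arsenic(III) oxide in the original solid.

61.5 %

n(I2) per titration = 0.0176 × 0.0273 = 4.80 × 10^-4 mol
From the 1:2 ratio, n(As2O3) in each aliquot = 1/2 × 4.80 × 10^-4 = 2.40 × 10^-4 mol
n(As2O3) in the whole flask = 2.40 × 10^-4 × 250.0/20.0 = 3.00 × 10^-3 mol
mass of As2O3 = 3.00 × 10^-3 × 197.84 = 0.594 g
% As2O3 = 0.594 / 0.966 × 100 = 61.5 %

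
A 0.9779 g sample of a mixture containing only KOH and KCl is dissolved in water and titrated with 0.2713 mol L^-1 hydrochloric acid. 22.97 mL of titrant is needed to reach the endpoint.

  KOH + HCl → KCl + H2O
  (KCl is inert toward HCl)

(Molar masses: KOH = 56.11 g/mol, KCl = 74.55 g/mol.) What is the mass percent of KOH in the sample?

35.76 %

n(HCl) = 0.02297 × 0.2713 = 6.232 × 10^-3 mol
Let x = n(KOH), y = n(KCl).
Titrant: 1x = 6.232 × 10^-3;  mass: 56.11x + 74.55y = 0.9779
Solving, x = 6.232 × 10^-3 mol, y = 8.427 × 10^-3 mol
mass of KOH = 6.232 × 10^-3 × 56.11 = 0.3497 g
% KOH = 0.3497 / 0.9779 × 100 = 35.76 %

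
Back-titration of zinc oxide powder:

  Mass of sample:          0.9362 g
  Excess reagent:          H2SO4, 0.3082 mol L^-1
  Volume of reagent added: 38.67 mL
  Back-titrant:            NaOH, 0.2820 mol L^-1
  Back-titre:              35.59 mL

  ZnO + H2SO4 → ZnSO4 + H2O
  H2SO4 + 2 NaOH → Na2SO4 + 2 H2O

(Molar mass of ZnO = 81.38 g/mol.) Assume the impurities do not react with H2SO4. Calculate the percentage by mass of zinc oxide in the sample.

59.98 %

n(H2SO4) added = 0.03867 × 0.3082 = 0.01192 mol
n(NaOH) used in back-titration = 0.03559 × 0.2820 = 0.01004 mol
From the 1:2 ratio, n(H2SO4) left over = 1/2 × 0.01004 = 5.018 × 10^-3 mol
n(H2SO4) consumed by analyte = 0.01192 − 5.018 × 10^-3 = 6.900 × 10^-3 mol
n(ZnO) = 6.900 × 10^-3 mol (1:1 ratio)
mass of ZnO = 6.900 × 10^-3 × 81.38 = 0.5615 g
% ZnO = 0.5615 / 0.9362 × 100 = 59.98 %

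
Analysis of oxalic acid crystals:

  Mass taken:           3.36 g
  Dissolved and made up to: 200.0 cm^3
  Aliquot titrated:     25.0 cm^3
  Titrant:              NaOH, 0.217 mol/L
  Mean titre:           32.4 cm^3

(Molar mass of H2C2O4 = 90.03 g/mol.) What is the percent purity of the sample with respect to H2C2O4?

75.4 %

H2C2O4 + 2 NaOH → Na2C2O4 + 2 H2O
n(NaOH) per titration = 0.0324 × 0.217 = 7.03 × 10^-3 mol
From the 1:2 ratio, n(H2C2O4) in each aliquot = 1/2 × 7.03 × 10^-3 = 3.52 × 10^-3 mol
n(H2C2O4) in the whole flask = 3.52 × 10^-3 × 200.0/25.0 = 0.0281 mol
mass of H2C2O4 = 0.0281 × 90.03 = 2.53 g
% H2C2O4 = 2.53 / 3.36 × 100 = 75.4 %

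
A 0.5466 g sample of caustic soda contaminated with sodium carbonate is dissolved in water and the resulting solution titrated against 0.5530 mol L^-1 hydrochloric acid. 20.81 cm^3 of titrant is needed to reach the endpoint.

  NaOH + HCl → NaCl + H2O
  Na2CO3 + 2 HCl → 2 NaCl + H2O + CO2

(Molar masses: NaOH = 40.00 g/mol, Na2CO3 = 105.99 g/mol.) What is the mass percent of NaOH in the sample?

n(HCl) = 0.02081 × 0.5530 = 0.01151 mol
Let x = n(NaOH), y = n(Na2CO3).
Titrant: 1x + 2y = 0.01151;  mass: 40.00x + 105.99y = 0.5466
Solving, x = 4.868 × 10^-3 mol, y = 3.320 × 10^-3 mol
mass of NaOH = 4.868 × 10^-3 × 40.00 = 0.1947 g
% NaOH = 0.1947 / 0.5466 × 100 = 35.63 %

35.63 %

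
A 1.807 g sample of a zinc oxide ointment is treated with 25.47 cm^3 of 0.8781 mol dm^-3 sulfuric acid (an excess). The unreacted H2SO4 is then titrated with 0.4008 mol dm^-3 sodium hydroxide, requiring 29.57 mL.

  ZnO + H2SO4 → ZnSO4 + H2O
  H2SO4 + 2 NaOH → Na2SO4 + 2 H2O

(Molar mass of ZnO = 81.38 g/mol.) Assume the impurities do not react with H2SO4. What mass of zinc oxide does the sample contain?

1.338 g

n(H2SO4) added = 0.02547 × 0.8781 = 0.02237 mol
n(NaOH) used in back-titration = 0.02957 × 0.4008 = 0.01185 mol
From the 1:2 ratio, n(H2SO4) left over = 1/2 × 0.01185 = 5.926 × 10^-3 mol
n(H2SO4) consumed by analyte = 0.02237 − 5.926 × 10^-3 = 0.01644 mol
n(ZnO) = 0.01644 mol (1:1 ratio)
mass of ZnO = 0.01644 × 81.38 = 1.338 g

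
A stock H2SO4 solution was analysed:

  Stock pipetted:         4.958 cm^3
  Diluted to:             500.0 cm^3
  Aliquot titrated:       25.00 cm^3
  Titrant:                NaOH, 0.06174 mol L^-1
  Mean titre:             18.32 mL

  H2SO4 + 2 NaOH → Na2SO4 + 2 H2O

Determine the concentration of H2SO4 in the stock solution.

2.281 mol/L

n(NaOH) = 0.01832 × 0.06174 = 1.131 × 10^-3 mol
From the 1:2 ratio, n(H2SO4) in the aliquot = 1/2 × 1.131 × 10^-3 = 5.655 × 10^-4 mol
[H2SO4]_dilute = 5.655 × 10^-4 / 0.02500 = 0.02262 mol/L
Dilution factor = 500.0 / 4.958 = 100.8
[H2SO4]_stock = 0.02262 × 100.8 = 2.281 mol/L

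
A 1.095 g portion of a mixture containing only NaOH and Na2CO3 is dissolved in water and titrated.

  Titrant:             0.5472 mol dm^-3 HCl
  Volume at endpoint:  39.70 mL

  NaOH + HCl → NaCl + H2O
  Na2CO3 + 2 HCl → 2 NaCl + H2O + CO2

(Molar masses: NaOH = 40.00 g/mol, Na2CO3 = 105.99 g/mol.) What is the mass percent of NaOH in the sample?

n(HCl) = 0.03970 × 0.5472 = 0.02172 mol
Let x = n(NaOH), y = n(Na2CO3).
Titrant: 1x + 2y = 0.02172;  mass: 40.00x + 105.99y = 1.095
Solving, x = 4.329 × 10^-3 mol, y = 8.697 × 10^-3 mol
mass of NaOH = 4.329 × 10^-3 × 40.00 = 0.1732 g
% NaOH = 0.1732 / 1.095 × 100 = 15.81 %

15.81 %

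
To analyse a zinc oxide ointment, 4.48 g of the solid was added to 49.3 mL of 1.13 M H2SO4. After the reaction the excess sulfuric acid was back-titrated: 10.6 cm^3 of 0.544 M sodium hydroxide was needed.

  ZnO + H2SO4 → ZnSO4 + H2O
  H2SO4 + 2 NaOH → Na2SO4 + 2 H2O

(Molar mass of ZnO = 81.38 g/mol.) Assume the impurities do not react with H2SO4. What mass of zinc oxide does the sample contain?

n(H2SO4) added = 0.0493 × 1.13 = 0.0557 mol
n(NaOH) used in back-titration = 0.0106 × 0.544 = 5.77 × 10^-3 mol
From the 1:2 ratio, n(H2SO4) left over = 1/2 × 5.77 × 10^-3 = 2.88 × 10^-3 mol
n(H2SO4) consumed by analyte = 0.0557 − 2.88 × 10^-3 = 0.0528 mol
n(ZnO) = 0.0528 mol (1:1 ratio)
mass of ZnO = 0.0528 × 81.38 = 4.30 g

4.30 g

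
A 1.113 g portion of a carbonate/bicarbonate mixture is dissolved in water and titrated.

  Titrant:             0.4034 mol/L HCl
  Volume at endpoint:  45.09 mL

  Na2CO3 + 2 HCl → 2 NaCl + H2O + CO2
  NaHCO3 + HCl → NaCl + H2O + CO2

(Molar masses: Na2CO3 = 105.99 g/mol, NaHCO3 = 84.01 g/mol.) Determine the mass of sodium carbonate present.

n(HCl) = 0.04509 × 0.4034 = 0.01819 mol
Let x = n(Na2CO3), y = n(NaHCO3).
Titrant: 2x + 1y = 0.01819;  mass: 105.99x + 84.01y = 1.113
Solving, x = 6.692 × 10^-3 mol, y = 4.806 × 10^-3 mol
mass of Na2CO3 = 6.692 × 10^-3 × 105.99 = 0.7092 g

0.7092 g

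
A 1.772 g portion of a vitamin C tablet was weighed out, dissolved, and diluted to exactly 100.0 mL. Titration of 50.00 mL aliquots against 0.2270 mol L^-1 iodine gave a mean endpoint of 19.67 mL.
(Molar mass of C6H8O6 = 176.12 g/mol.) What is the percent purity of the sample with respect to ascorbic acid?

88.76 %

C6H8O6 + I2 → C6H6O6 + 2 HI
n(I2) per titration = 0.01967 × 0.2270 = 4.465 × 10^-3 mol
n(C6H8O6) in each aliquot = 4.465 × 10^-3 mol (1:1 ratio)
n(C6H8O6) in the whole flask = 4.465 × 10^-3 × 100.0/50.00 = 8.930 × 10^-3 mol
mass of C6H8O6 = 8.930 × 10^-3 × 176.12 = 1.573 g
% C6H8O6 = 1.573 / 1.772 × 100 = 88.76 %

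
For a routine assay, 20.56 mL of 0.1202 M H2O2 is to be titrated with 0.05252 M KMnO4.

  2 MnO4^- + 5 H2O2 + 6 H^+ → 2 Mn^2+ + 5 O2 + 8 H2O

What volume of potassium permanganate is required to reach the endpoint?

n(H2O2) = 0.02056 L × 0.1202 mol/L = 2.471 × 10^-3 mol
From the 2:5 stoichiometry, n(KMnO4) = 2/5 × 2.471 × 10^-3 = 9.885 × 10^-4 mol
V(KMnO4) = 9.885 × 10^-4 mol / 0.05252 mol/L = 0.01882 L = 18.82 mL

18.82 mL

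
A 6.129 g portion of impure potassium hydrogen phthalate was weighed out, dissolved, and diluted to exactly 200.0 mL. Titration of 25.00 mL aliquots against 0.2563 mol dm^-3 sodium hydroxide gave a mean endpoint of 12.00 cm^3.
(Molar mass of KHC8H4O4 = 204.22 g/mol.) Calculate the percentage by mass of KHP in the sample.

81.98 %

KHC8H4O4 + NaOH → KNaC8H4O4 + H2O
n(NaOH) per titration = 0.01200 × 0.2563 = 3.076 × 10^-3 mol
n(KHC8H4O4) in each aliquot = 3.076 × 10^-3 mol (1:1 ratio)
n(KHC8H4O4) in the whole flask = 3.076 × 10^-3 × 200.0/25.00 = 0.02460 mol
mass of KHC8H4O4 = 0.02460 × 204.22 = 5.025 g
% KHC8H4O4 = 5.025 / 6.129 × 100 = 81.98 %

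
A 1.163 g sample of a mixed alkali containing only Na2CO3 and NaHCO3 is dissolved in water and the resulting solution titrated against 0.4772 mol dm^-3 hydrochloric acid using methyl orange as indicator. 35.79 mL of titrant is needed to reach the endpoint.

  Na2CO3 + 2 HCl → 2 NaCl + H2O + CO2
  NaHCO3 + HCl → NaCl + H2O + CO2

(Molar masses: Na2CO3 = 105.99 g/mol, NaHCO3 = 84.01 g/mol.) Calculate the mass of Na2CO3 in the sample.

n(HCl) = 0.03579 × 0.4772 = 0.01708 mol
Let x = n(Na2CO3), y = n(NaHCO3).
Titrant: 2x + 1y = 0.01708;  mass: 105.99x + 84.01y = 1.163
Solving, x = 4.382 × 10^-3 mol, y = 8.315 × 10^-3 mol
mass of Na2CO3 = 4.382 × 10^-3 × 105.99 = 0.4644 g

0.4644 g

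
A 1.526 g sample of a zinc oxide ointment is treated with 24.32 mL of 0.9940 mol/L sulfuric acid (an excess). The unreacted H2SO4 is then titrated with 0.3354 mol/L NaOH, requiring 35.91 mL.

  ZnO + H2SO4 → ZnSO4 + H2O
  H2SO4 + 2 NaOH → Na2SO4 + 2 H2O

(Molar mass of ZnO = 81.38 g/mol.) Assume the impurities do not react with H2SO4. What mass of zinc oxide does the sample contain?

1.477 g

n(H2SO4) added = 0.02432 × 0.9940 = 0.02417 mol
n(NaOH) used in back-titration = 0.03591 × 0.3354 = 0.01204 mol
From the 1:2 ratio, n(H2SO4) left over = 1/2 × 0.01204 = 6.022 × 10^-3 mol
n(H2SO4) consumed by analyte = 0.02417 − 6.022 × 10^-3 = 0.01815 mol
n(ZnO) = 0.01815 mol (1:1 ratio)
mass of ZnO = 0.01815 × 81.38 = 1.477 g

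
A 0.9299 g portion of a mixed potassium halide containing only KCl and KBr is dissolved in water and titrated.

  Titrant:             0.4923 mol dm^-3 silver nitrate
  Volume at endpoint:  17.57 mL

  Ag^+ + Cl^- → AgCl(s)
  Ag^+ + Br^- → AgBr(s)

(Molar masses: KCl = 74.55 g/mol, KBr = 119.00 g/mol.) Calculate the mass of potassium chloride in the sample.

0.1667 g

n(AgNO3) = 0.01757 × 0.4923 = 8.650 × 10^-3 mol
Let x = n(KCl), y = n(KBr).
Titrant: 1x + 1y = 8.650 × 10^-3;  mass: 74.55x + 119.00y = 0.9299
Solving, x = 2.237 × 10^-3 mol, y = 6.413 × 10^-3 mol
mass of KCl = 2.237 × 10^-3 × 74.55 = 0.1667 g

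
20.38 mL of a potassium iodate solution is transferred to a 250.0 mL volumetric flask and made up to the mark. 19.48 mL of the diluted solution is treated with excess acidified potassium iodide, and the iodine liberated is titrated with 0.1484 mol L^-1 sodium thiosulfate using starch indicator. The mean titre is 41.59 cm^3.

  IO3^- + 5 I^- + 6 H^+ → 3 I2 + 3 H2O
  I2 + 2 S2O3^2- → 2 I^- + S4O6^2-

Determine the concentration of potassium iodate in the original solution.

0.6478 mol/L

n(S2O3^2-) = 0.04159 × 0.1484 = 6.172 × 10^-3 mol
n(I2) = n(S2O3^2-)/2 = 3.086 × 10^-3 mol
From the 1:3 ratio, n(IO3^-) in the aliquot = 1/3 × 3.086 × 10^-3 = 1.029 × 10^-3 mol
[IO3^-]_dilute = 1.029 × 10^-3 / 0.01948 = 0.05281 mol/L
[IO3^-]_original = 0.05281 × 250.0/20.38 = 0.6478 mol/L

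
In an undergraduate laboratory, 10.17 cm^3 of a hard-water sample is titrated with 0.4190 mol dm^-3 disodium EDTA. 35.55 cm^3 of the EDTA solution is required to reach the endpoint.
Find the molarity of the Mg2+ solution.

Mg^2+ + EDTA^4- → [Mg(EDTA)]^2-
n(EDTA) = 0.03555 L × 0.4190 mol/L = 0.01490 mol
n(Mg2+) = 0.01490 mol (1:1 mole ratio)
[Mg2+] = 0.01490 mol / 0.01017 L = 1.465 mol/L

1.465 mol/L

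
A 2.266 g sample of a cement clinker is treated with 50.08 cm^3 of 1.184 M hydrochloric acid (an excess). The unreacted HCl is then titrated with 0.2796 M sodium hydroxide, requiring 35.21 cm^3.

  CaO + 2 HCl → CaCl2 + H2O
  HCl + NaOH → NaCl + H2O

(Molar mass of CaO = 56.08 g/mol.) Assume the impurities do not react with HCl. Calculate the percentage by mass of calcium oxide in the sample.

n(HCl) added = 0.05008 × 1.184 = 0.05929 mol
n(NaOH) used in back-titration = 0.03521 × 0.2796 = 9.845 × 10^-3 mol
n(HCl) left over = 9.845 × 10^-3 mol (1:1 ratio)
n(HCl) consumed by analyte = 0.05929 − 9.845 × 10^-3 = 0.04945 mol
From the 1:2 ratio, n(CaO) = 1/2 × 0.04945 = 0.02473 mol
mass of CaO = 0.02473 × 56.08 = 1.387 g
% CaO = 1.387 / 2.266 × 100 = 61.19 %

61.19 %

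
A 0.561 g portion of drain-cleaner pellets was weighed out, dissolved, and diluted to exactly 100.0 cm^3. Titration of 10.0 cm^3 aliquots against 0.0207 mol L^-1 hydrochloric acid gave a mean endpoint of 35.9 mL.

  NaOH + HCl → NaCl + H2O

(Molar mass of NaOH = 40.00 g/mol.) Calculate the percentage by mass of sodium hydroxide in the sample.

n(HCl) per titration = 0.0359 × 0.0207 = 7.43 × 10^-4 mol
n(NaOH) in each aliquot = 7.43 × 10^-4 mol (1:1 ratio)
n(NaOH) in the whole flask = 7.43 × 10^-4 × 100.0/10.0 = 7.43 × 10^-3 mol
mass of NaOH = 7.43 × 10^-3 × 40.00 = 0.297 g
% NaOH = 0.297 / 0.561 × 100 = 53.0 %

53.0 %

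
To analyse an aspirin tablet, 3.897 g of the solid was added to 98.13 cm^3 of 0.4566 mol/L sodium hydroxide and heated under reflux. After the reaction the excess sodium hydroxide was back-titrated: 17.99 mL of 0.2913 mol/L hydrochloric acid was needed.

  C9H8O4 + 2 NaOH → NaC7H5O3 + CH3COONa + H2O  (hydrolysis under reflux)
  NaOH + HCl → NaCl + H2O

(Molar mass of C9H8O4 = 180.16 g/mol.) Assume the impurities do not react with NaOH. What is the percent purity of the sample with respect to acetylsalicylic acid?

n(NaOH) added = 0.09813 × 0.4566 = 0.04481 mol
n(HCl) used in back-titration = 0.01799 × 0.2913 = 5.240 × 10^-3 mol
n(NaOH) left over = 5.240 × 10^-3 mol (1:1 ratio)
n(NaOH) consumed by analyte = 0.04481 − 5.240 × 10^-3 = 0.03957 mol
From the 1:2 ratio, n(C9H8O4) = 1/2 × 0.03957 = 0.01978 mol
mass of C9H8O4 = 0.01978 × 180.16 = 3.564 g
% C9H8O4 = 3.564 / 3.897 × 100 = 91.46 %

91.46 %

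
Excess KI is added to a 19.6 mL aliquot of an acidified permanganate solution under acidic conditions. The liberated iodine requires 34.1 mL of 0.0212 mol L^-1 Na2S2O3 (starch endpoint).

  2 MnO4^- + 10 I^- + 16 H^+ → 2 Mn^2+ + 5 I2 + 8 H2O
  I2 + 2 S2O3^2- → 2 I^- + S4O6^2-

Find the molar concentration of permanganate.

0.00738 mol/L

n(S2O3^2-) = 0.0341 × 0.0212 = 7.23 × 10^-4 mol
n(I2) = n(S2O3^2-)/2 = 3.61 × 10^-4 mol
From the 2:5 ratio, n(MnO4^-) in the aliquot = 2/5 × 3.61 × 10^-4 = 1.45 × 10^-4 mol
[MnO4^-] = 1.45 × 10^-4 / 0.0196 = 0.00738 mol/L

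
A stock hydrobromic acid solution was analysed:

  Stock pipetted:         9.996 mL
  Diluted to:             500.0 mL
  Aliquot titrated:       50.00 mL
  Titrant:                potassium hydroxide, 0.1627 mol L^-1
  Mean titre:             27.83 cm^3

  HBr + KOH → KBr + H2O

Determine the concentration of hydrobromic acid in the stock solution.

n(KOH) = 0.02783 × 0.1627 = 4.528 × 10^-3 mol
n(HBr) in the aliquot = 4.528 × 10^-3 mol (1:1 ratio)
[HBr]_dilute = 4.528 × 10^-3 / 0.05000 = 0.09056 mol/L
Dilution factor = 500.0 / 9.996 = 50.02
[HBr]_stock = 0.09056 × 50.02 = 4.530 mol/L

4.530 mol/L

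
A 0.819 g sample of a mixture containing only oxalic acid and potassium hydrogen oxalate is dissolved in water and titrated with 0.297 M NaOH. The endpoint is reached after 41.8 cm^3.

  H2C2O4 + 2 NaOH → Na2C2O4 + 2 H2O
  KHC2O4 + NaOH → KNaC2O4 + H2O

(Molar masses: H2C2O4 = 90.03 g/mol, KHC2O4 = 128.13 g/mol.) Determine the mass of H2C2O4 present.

n(NaOH) = 0.0418 × 0.297 = 0.0124 mol
Let x = n(H2C2O4), y = n(KHC2O4).
Titrant: 2x + 1y = 0.0124;  mass: 90.03x + 128.13y = 0.819
Solving, x = 4.64 × 10^-3 mol, y = 3.13 × 10^-3 mol
mass of H2C2O4 = 4.64 × 10^-3 × 90.03 = 0.418 g

0.418 g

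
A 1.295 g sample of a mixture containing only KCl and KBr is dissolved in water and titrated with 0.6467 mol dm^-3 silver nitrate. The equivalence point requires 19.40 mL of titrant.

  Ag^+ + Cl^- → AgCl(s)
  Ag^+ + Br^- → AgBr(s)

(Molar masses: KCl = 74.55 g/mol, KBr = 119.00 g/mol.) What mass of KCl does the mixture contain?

n(AgNO3) = 0.01940 × 0.6467 = 0.01255 mol
Let x = n(KCl), y = n(KBr).
Titrant: 1x + 1y = 0.01255;  mass: 74.55x + 119.00y = 1.295
Solving, x = 4.454 × 10^-3 mol, y = 8.092 × 10^-3 mol
mass of KCl = 4.454 × 10^-3 × 74.55 = 0.3320 g

0.3320 g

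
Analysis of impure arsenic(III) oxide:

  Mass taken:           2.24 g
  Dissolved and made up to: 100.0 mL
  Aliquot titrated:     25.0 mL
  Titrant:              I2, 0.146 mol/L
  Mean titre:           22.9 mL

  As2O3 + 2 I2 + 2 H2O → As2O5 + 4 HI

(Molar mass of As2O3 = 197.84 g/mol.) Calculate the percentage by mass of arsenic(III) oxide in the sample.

n(I2) per titration = 0.0229 × 0.146 = 3.34 × 10^-3 mol
From the 1:2 ratio, n(As2O3) in each aliquot = 1/2 × 3.34 × 10^-3 = 1.67 × 10^-3 mol
n(As2O3) in the whole flask = 1.67 × 10^-3 × 100.0/25.0 = 6.69 × 10^-3 mol
mass of As2O3 = 6.69 × 10^-3 × 197.84 = 1.32 g
% As2O3 = 1.32 / 2.24 × 100 = 59.1 %

59.1 %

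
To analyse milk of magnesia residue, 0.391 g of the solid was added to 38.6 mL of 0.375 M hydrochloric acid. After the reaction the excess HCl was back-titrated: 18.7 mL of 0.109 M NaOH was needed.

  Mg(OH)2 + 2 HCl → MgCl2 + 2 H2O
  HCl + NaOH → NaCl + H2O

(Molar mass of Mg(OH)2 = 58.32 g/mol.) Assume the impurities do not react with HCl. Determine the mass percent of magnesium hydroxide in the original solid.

n(HCl) added = 0.0386 × 0.375 = 0.0145 mol
n(NaOH) used in back-titration = 0.0187 × 0.109 = 2.04 × 10^-3 mol
n(HCl) left over = 2.04 × 10^-3 mol (1:1 ratio)
n(HCl) consumed by analyte = 0.0145 − 2.04 × 10^-3 = 0.0124 mol
From the 1:2 ratio, n(Mg(OH)2) = 1/2 × 0.0124 = 6.22 × 10^-3 mol
mass of Mg(OH)2 = 6.22 × 10^-3 × 58.32 = 0.363 g
% Mg(OH)2 = 0.363 / 0.391 × 100 = 92.8 %

92.8 %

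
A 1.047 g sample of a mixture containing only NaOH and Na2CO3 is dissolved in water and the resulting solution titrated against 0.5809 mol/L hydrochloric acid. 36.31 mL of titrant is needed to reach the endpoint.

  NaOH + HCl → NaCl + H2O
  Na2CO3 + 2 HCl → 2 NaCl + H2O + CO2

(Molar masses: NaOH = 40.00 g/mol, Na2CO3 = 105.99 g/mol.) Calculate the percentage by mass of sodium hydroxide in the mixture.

n(HCl) = 0.03631 × 0.5809 = 0.02109 mol
Let x = n(NaOH), y = n(Na2CO3).
Titrant: 1x + 2y = 0.02109;  mass: 40.00x + 105.99y = 1.047
Solving, x = 5.448 × 10^-3 mol, y = 7.822 × 10^-3 mol
mass of NaOH = 5.448 × 10^-3 × 40.00 = 0.2179 g
% NaOH = 0.2179 / 1.047 × 100 = 20.81 %

20.81 %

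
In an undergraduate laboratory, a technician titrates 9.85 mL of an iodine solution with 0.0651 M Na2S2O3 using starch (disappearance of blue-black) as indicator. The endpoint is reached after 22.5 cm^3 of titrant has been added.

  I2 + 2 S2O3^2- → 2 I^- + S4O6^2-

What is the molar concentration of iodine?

n(Na2S2O3) = 0.0225 L × 0.0651 mol/L = 1.46 × 10^-3 mol
From the 1:2 mole ratio, n(I2) = 1/2 × 1.46 × 10^-3 = 7.32 × 10^-4 mol
[I2] = 7.32 × 10^-4 mol / 0.00985 L = 0.0744 mol/L

0.0744 M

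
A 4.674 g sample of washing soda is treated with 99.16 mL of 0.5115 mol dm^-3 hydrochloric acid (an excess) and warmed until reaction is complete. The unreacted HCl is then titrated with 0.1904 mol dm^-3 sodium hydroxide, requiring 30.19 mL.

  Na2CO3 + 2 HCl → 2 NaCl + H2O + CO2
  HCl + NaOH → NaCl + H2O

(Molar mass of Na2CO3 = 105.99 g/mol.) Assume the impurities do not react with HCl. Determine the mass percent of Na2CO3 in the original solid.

n(HCl) added = 0.09916 × 0.5115 = 0.05072 mol
n(NaOH) used in back-titration = 0.03019 × 0.1904 = 5.748 × 10^-3 mol
n(HCl) left over = 5.748 × 10^-3 mol (1:1 ratio)
n(HCl) consumed by analyte = 0.05072 − 5.748 × 10^-3 = 0.04497 mol
From the 1:2 ratio, n(Na2CO3) = 1/2 × 0.04497 = 0.02249 mol
mass of Na2CO3 = 0.02249 × 105.99 = 2.383 g
% Na2CO3 = 2.383 / 4.674 × 100 = 50.99 %

50.99 %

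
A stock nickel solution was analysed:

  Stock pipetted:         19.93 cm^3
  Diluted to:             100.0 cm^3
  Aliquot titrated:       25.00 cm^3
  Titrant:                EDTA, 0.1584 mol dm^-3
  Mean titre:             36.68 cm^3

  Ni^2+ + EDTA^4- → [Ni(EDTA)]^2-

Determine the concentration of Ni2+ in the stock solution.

n(EDTA) = 0.03668 × 0.1584 = 5.810 × 10^-3 mol
n(Ni2+) in the aliquot = 5.810 × 10^-3 mol (1:1 ratio)
[Ni2+]_dilute = 5.810 × 10^-3 / 0.02500 = 0.2324 mol/L
Dilution factor = 100.0 / 19.93 = 5.018
[Ni2+]_stock = 0.2324 × 5.018 = 1.166 mol/L

1.166 mol/L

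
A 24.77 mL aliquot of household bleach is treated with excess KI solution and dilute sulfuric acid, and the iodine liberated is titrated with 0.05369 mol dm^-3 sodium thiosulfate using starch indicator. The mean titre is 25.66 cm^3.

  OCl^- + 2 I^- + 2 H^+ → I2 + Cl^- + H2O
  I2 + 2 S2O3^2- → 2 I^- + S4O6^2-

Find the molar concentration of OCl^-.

n(S2O3^2-) = 0.02566 × 0.05369 = 1.378 × 10^-3 mol
n(I2) = n(S2O3^2-)/2 = 6.888 × 10^-4 mol
n(OCl^-) in the aliquot = 6.888 × 10^-4 mol (1:1 ratio)
[OCl^-] = 6.888 × 10^-4 / 0.02477 = 0.02781 mol/L

0.02781 mol/L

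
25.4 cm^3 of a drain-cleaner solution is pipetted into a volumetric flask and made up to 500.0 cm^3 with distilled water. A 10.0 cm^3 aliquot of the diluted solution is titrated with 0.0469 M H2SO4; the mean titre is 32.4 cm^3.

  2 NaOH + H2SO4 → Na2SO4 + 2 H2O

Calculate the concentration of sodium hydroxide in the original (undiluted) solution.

n(H2SO4) = 0.0324 × 0.0469 = 1.52 × 10^-3 mol
From the 2:1 ratio, n(NaOH) in the aliquot = 2/1 × 1.52 × 10^-3 = 3.04 × 10^-3 mol
[NaOH]_dilute = 3.04 × 10^-3 / 0.0100 = 0.304 mol/L
Dilution factor = 500.0 / 25.4 = 19.69
[NaOH]_stock = 0.304 × 19.69 = 5.98 mol/L

5.98 M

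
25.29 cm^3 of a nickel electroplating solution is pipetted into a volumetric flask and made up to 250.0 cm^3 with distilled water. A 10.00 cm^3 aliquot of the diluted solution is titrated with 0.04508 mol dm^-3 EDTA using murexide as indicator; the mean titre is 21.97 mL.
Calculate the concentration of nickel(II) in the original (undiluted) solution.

Ni^2+ + EDTA^4- → [Ni(EDTA)]^2-
n(EDTA) = 0.02197 × 0.04508 = 9.904 × 10^-4 mol
n(Ni2+) in the aliquot = 9.904 × 10^-4 mol (1:1 ratio)
[Ni2+]_dilute = 9.904 × 10^-4 / 0.01000 = 0.09904 mol/L
Dilution factor = 250.0 / 25.29 = 9.885
[Ni2+]_stock = 0.09904 × 9.885 = 0.9791 mol/L

0.9791 mol/L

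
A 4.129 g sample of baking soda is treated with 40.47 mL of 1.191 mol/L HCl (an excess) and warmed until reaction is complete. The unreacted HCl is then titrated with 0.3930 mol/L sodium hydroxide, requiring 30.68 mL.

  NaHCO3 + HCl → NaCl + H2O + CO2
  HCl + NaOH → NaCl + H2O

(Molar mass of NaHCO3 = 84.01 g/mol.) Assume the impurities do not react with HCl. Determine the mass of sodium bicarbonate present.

3.036 g

n(HCl) added = 0.04047 × 1.191 = 0.04820 mol
n(NaOH) used in back-titration = 0.03068 × 0.3930 = 0.01206 mol
n(HCl) left over = 0.01206 mol (1:1 ratio)
n(HCl) consumed by analyte = 0.04820 − 0.01206 = 0.03614 mol
n(NaHCO3) = 0.03614 mol (1:1 ratio)
mass of NaHCO3 = 0.03614 × 84.01 = 3.036 g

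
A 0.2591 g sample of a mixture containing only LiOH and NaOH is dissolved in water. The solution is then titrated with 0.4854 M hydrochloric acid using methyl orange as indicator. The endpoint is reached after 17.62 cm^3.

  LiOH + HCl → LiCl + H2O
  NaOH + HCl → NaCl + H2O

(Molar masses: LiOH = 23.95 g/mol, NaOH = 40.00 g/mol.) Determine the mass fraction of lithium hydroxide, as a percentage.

47.81 %

n(HCl) = 0.01762 × 0.4854 = 8.553 × 10^-3 mol
Let x = n(LiOH), y = n(NaOH).
Titrant: 1x + 1y = 8.553 × 10^-3;  mass: 23.95x + 40.00y = 0.2591
Solving, x = 5.172 × 10^-3 mol, y = 3.381 × 10^-3 mol
mass of LiOH = 5.172 × 10^-3 × 23.95 = 0.1239 g
% LiOH = 0.1239 / 0.2591 × 100 = 47.81 %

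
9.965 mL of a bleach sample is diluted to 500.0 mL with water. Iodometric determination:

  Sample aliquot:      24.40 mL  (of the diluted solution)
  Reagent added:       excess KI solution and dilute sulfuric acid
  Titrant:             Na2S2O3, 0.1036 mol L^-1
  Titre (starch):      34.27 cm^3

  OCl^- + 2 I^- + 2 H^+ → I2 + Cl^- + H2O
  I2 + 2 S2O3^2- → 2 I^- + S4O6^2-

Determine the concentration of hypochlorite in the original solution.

n(S2O3^2-) = 0.03427 × 0.1036 = 3.550 × 10^-3 mol
n(I2) = n(S2O3^2-)/2 = 1.775 × 10^-3 mol
n(OCl^-) in the aliquot = 1.775 × 10^-3 mol (1:1 ratio)
[OCl^-]_dilute = 1.775 × 10^-3 / 0.02440 = 0.07275 mol/L
[OCl^-]_original = 0.07275 × 500.0/9.965 = 3.650 mol/L

3.650 mol/L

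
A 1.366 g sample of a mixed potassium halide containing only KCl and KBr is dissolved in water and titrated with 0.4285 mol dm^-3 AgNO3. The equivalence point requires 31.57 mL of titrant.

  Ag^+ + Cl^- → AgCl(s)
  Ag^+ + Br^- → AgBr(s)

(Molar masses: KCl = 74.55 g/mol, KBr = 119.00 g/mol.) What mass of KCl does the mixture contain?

n(AgNO3) = 0.03157 × 0.4285 = 0.01353 mol
Let x = n(KCl), y = n(KBr).
Titrant: 1x + 1y = 0.01353;  mass: 74.55x + 119.00y = 1.366
Solving, x = 5.485 × 10^-3 mol, y = 8.043 × 10^-3 mol
mass of KCl = 5.485 × 10^-3 × 74.55 = 0.4089 g

0.4089 g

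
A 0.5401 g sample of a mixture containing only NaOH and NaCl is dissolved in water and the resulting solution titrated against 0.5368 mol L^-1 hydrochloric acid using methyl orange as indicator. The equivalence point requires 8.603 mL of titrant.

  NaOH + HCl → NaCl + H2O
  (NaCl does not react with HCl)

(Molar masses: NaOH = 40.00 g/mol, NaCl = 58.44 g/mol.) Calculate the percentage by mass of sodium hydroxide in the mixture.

34.20 %

n(HCl) = 0.008603 × 0.5368 = 4.618 × 10^-3 mol
Let x = n(NaOH), y = n(NaCl).
Titrant: 1x = 4.618 × 10^-3;  mass: 40.00x + 58.44y = 0.5401
Solving, x = 4.618 × 10^-3 mol, y = 6.081 × 10^-3 mol
mass of NaOH = 4.618 × 10^-3 × 40.00 = 0.1847 g
% NaOH = 0.1847 / 0.5401 × 100 = 34.20 %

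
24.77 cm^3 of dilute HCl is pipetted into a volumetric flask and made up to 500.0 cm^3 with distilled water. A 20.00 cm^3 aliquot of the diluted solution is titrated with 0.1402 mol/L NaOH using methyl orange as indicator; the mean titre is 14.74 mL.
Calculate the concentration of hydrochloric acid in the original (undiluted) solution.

2.086 mol/L

HCl + NaOH → NaCl + H2O
n(NaOH) = 0.01474 × 0.1402 = 2.067 × 10^-3 mol
n(HCl) in the aliquot = 2.067 × 10^-3 mol (1:1 ratio)
[HCl]_dilute = 2.067 × 10^-3 / 0.02000 = 0.1033 mol/L
Dilution factor = 500.0 / 24.77 = 20.19
[HCl]_stock = 0.1033 × 20.19 = 2.086 mol/L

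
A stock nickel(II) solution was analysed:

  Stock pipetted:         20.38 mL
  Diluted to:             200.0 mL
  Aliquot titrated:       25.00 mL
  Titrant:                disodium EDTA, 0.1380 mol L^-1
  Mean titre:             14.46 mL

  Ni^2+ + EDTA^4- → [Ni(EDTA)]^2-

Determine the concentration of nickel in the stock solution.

0.7833 mol/L

n(EDTA) = 0.01446 × 0.1380 = 1.995 × 10^-3 mol
n(Ni2+) in the aliquot = 1.995 × 10^-3 mol (1:1 ratio)
[Ni2+]_dilute = 1.995 × 10^-3 / 0.02500 = 0.07982 mol/L
Dilution factor = 200.0 / 20.38 = 9.814
[Ni2+]_stock = 0.07982 × 9.814 = 0.7833 mol/L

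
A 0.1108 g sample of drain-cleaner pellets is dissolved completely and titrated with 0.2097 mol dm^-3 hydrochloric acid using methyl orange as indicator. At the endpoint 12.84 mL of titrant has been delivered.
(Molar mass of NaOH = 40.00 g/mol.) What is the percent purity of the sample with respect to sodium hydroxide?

97.20 %

NaOH + HCl → NaCl + H2O
n(HCl) = 0.01284 L × 0.2097 mol/L = 2.693 × 10^-3 mol
n(NaOH) = 2.693 × 10^-3 mol (1:1 ratio)
mass of NaOH = 2.693 × 10^-3 × 40.00 g/mol = 0.1077 g
% NaOH = 0.1077 / 0.1108 × 100 = 97.20 %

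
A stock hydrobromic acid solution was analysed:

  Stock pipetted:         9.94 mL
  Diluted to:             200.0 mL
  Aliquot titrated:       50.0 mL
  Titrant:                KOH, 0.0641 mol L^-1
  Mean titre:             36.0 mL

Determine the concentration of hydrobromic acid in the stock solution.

HBr + KOH → KBr + H2O
n(KOH) = 0.0360 × 0.0641 = 2.31 × 10^-3 mol
n(HBr) in the aliquot = 2.31 × 10^-3 mol (1:1 ratio)
[HBr]_dilute = 2.31 × 10^-3 / 0.0500 = 0.0462 mol/L
Dilution factor = 200.0 / 9.94 = 20.12
[HBr]_stock = 0.0462 × 20.12 = 0.929 mol/L

0.929 mol/L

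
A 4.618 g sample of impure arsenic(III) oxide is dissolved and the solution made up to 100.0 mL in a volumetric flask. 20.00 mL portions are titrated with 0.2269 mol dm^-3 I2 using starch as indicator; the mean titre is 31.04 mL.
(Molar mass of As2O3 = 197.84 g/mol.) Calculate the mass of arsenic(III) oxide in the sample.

3.483 g

As2O3 + 2 I2 + 2 H2O → As2O5 + 4 HI
n(I2) per titration = 0.03104 × 0.2269 = 7.043 × 10^-3 mol
From the 1:2 ratio, n(As2O3) in each aliquot = 1/2 × 7.043 × 10^-3 = 3.521 × 10^-3 mol
n(As2O3) in the whole flask = 3.521 × 10^-3 × 100.0/20.00 = 0.01761 mol
mass of As2O3 = 0.01761 × 197.84 = 3.483 g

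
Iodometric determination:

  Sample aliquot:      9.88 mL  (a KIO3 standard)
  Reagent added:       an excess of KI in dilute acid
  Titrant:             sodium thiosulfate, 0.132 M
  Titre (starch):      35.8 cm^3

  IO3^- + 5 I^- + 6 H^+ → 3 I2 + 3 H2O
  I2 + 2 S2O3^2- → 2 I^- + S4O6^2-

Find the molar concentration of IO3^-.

0.0797 M

n(S2O3^2-) = 0.0358 × 0.132 = 4.73 × 10^-3 mol
n(I2) = n(S2O3^2-)/2 = 2.36 × 10^-3 mol
From the 1:3 ratio, n(IO3^-) in the aliquot = 1/3 × 2.36 × 10^-3 = 7.88 × 10^-4 mol
[IO3^-] = 7.88 × 10^-4 / 0.00988 = 0.0797 mol/L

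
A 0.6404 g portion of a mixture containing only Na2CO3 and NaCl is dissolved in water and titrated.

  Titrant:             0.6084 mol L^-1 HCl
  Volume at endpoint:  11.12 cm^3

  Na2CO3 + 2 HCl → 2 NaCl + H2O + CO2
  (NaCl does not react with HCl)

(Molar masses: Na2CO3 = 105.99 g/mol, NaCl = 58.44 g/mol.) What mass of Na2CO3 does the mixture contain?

n(HCl) = 0.01112 × 0.6084 = 6.765 × 10^-3 mol
Let x = n(Na2CO3), y = n(NaCl).
Titrant: 2x = 6.765 × 10^-3;  mass: 105.99x + 58.44y = 0.6404
Solving, x = 3.383 × 10^-3 mol, y = 4.823 × 10^-3 mol
mass of Na2CO3 = 3.383 × 10^-3 × 105.99 = 0.3585 g

0.3585 g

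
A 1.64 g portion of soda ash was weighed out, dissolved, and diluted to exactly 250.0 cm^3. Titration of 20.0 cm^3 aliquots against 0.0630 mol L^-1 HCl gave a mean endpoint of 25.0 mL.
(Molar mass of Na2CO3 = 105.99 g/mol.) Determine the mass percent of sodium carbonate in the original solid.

63.6 %

Na2CO3 + 2 HCl → 2 NaCl + H2O + CO2
n(HCl) per titration = 0.0250 × 0.0630 = 1.57 × 10^-3 mol
From the 1:2 ratio, n(Na2CO3) in each aliquot = 1/2 × 1.57 × 10^-3 = 7.88 × 10^-4 mol
n(Na2CO3) in the whole flask = 7.88 × 10^-4 × 250.0/20.0 = 9.84 × 10^-3 mol
mass of Na2CO3 = 9.84 × 10^-3 × 105.99 = 1.04 g
% Na2CO3 = 1.04 / 1.64 × 100 = 63.6 %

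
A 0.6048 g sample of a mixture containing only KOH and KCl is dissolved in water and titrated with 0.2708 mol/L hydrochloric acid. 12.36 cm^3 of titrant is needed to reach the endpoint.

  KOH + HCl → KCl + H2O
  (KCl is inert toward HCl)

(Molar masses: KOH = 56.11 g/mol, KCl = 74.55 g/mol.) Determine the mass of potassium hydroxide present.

0.1878 g

n(HCl) = 0.01236 × 0.2708 = 3.347 × 10^-3 mol
Let x = n(KOH), y = n(KCl).
Titrant: 1x = 3.347 × 10^-3;  mass: 56.11x + 74.55y = 0.6048
Solving, x = 3.347 × 10^-3 mol, y = 5.593 × 10^-3 mol
mass of KOH = 3.347 × 10^-3 × 56.11 = 0.1878 g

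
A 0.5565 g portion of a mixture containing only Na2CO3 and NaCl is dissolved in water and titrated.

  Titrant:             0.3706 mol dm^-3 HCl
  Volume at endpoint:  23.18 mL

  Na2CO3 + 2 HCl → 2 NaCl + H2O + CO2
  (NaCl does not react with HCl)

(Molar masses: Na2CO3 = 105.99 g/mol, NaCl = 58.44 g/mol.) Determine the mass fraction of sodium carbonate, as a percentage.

n(HCl) = 0.02318 × 0.3706 = 8.591 × 10^-3 mol
Let x = n(Na2CO3), y = n(NaCl).
Titrant: 2x = 8.591 × 10^-3;  mass: 105.99x + 58.44y = 0.5565
Solving, x = 4.295 × 10^-3 mol, y = 1.732 × 10^-3 mol
mass of Na2CO3 = 4.295 × 10^-3 × 105.99 = 0.4553 g
% Na2CO3 = 0.4553 / 0.5565 × 100 = 81.81 %

81.81 %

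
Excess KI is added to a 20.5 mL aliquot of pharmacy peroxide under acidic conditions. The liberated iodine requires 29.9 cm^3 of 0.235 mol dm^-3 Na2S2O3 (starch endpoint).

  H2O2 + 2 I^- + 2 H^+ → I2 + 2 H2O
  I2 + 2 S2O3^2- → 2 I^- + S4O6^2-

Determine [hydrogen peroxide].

n(S2O3^2-) = 0.0299 × 0.235 = 7.03 × 10^-3 mol
n(I2) = n(S2O3^2-)/2 = 3.51 × 10^-3 mol
n(H2O2) in the aliquot = 3.51 × 10^-3 mol (1:1 ratio)
[H2O2] = 3.51 × 10^-3 / 0.0205 = 0.171 mol/L

0.171 mol/L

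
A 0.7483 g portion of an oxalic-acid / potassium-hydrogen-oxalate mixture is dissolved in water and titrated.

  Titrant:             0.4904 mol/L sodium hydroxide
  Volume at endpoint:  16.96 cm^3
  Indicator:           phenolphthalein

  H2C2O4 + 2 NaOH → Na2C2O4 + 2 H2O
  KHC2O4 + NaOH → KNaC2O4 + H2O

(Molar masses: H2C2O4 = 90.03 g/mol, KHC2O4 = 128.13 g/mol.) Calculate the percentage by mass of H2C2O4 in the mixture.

n(NaOH) = 0.01696 × 0.4904 = 8.317 × 10^-3 mol
Let x = n(H2C2O4), y = n(KHC2O4).
Titrant: 2x + 1y = 8.317 × 10^-3;  mass: 90.03x + 128.13y = 0.7483
Solving, x = 1.909 × 10^-3 mol, y = 4.499 × 10^-3 mol
mass of H2C2O4 = 1.909 × 10^-3 × 90.03 = 0.1719 g
% H2C2O4 = 0.1719 / 0.7483 × 100 = 22.97 %

22.97 %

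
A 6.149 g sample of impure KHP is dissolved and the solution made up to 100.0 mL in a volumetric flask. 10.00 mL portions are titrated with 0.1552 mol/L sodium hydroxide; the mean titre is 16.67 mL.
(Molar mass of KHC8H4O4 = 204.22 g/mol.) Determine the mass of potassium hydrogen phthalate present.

5.284 g

KHC8H4O4 + NaOH → KNaC8H4O4 + H2O
n(NaOH) per titration = 0.01667 × 0.1552 = 2.587 × 10^-3 mol
n(KHC8H4O4) in each aliquot = 2.587 × 10^-3 mol (1:1 ratio)
n(KHC8H4O4) in the whole flask = 2.587 × 10^-3 × 100.0/10.00 = 0.02587 mol
mass of KHC8H4O4 = 0.02587 × 204.22 = 5.284 g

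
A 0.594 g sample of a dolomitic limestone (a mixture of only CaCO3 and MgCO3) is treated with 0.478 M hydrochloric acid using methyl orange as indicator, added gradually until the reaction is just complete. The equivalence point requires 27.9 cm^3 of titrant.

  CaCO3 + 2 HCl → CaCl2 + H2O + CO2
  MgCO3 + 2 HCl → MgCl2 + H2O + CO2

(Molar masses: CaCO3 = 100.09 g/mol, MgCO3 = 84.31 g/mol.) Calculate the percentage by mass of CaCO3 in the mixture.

n(HCl) = 0.0279 × 0.478 = 0.0133 mol
Let x = n(CaCO3), y = n(MgCO3).
Titrant: 2x + 2y = 0.0133;  mass: 100.09x + 84.31y = 0.594
Solving, x = 2.02 × 10^-3 mol, y = 4.65 × 10^-3 mol
mass of CaCO3 = 2.02 × 10^-3 × 100.09 = 0.202 g
% CaCO3 = 0.202 / 0.594 × 100 = 34.0 %

34.0 %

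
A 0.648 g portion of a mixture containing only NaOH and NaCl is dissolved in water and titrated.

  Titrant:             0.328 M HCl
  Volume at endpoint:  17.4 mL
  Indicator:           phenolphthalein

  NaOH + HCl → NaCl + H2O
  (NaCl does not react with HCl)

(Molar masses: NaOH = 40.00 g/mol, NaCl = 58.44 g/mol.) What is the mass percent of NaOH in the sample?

n(HCl) = 0.0174 × 0.328 = 5.71 × 10^-3 mol
Let x = n(NaOH), y = n(NaCl).
Titrant: 1x = 5.71 × 10^-3;  mass: 40.00x + 58.44y = 0.648
Solving, x = 5.71 × 10^-3 mol, y = 7.18 × 10^-3 mol
mass of NaOH = 5.71 × 10^-3 × 40.00 = 0.228 g
% NaOH = 0.228 / 0.648 × 100 = 35.2 %

35.2 %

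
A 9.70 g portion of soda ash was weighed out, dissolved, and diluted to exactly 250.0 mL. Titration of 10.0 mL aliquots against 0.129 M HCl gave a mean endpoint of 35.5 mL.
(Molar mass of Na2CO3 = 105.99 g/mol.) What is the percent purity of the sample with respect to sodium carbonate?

Na2CO3 + 2 HCl → 2 NaCl + H2O + CO2
n(HCl) per titration = 0.0355 × 0.129 = 4.58 × 10^-3 mol
From the 1:2 ratio, n(Na2CO3) in each aliquot = 1/2 × 4.58 × 10^-3 = 2.29 × 10^-3 mol
n(Na2CO3) in the whole flask = 2.29 × 10^-3 × 250.0/10.0 = 0.0572 mol
mass of Na2CO3 = 0.0572 × 105.99 = 6.07 g
% Na2CO3 = 6.07 / 9.70 × 100 = 62.5 %

62.5 %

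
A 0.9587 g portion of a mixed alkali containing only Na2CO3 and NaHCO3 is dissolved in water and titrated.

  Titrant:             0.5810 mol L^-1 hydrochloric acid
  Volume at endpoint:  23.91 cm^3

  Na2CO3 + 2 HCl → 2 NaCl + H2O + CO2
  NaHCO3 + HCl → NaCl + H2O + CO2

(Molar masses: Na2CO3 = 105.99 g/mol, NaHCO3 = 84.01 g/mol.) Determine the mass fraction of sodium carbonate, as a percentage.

37.13 %

n(HCl) = 0.02391 × 0.5810 = 0.01389 mol
Let x = n(Na2CO3), y = n(NaHCO3).
Titrant: 2x + 1y = 0.01389;  mass: 105.99x + 84.01y = 0.9587
Solving, x = 3.359 × 10^-3 mol, y = 7.174 × 10^-3 mol
mass of Na2CO3 = 3.359 × 10^-3 × 105.99 = 0.3560 g
% Na2CO3 = 0.3560 / 0.9587 × 100 = 37.13 %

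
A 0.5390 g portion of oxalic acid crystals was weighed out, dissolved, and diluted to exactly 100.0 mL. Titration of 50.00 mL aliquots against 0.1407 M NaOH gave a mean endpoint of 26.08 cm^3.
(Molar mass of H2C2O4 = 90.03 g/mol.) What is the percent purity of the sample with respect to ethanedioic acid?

H2C2O4 + 2 NaOH → Na2C2O4 + 2 H2O
n(NaOH) per titration = 0.02608 × 0.1407 = 3.669 × 10^-3 mol
From the 1:2 ratio, n(H2C2O4) in each aliquot = 1/2 × 3.669 × 10^-3 = 1.835 × 10^-3 mol
n(H2C2O4) in the whole flask = 1.835 × 10^-3 × 100.0/50.00 = 3.669 × 10^-3 mol
mass of H2C2O4 = 3.669 × 10^-3 × 90.03 = 0.3304 g
% H2C2O4 = 0.3304 / 0.5390 × 100 = 61.29 %

61.29 %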